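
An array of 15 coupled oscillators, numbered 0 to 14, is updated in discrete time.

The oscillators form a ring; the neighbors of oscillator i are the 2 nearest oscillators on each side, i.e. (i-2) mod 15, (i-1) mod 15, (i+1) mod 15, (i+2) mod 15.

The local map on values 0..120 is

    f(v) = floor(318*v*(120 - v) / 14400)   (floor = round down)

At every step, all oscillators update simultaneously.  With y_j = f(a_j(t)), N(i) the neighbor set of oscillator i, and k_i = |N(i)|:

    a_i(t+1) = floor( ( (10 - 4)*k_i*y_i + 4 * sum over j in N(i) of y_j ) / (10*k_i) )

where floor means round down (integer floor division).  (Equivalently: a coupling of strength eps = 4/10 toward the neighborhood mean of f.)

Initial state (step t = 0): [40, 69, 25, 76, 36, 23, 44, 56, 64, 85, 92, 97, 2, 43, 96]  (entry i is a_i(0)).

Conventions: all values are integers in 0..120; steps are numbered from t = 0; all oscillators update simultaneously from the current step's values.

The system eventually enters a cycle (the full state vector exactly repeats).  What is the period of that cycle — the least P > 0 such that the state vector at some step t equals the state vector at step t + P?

Simulating step by step:
t=0: [40, 69, 25, 76, 36, 23, 44, 56, 64, 85, 92, 97, 2, 43, 96]
t=1: [67, 70, 59, 68, 64, 58, 71, 74, 74, 65, 53, 49, 25, 61, 52]
t=2: [78, 77, 78, 78, 78, 78, 76, 75, 75, 77, 74, 74, 62, 75, 75]
t=3: [72, 72, 72, 72, 72, 72, 73, 73, 73, 73, 75, 75, 77, 74, 74]
t=4: [75, 75, 76, 76, 75, 75, 75, 75, 74, 74, 74, 74, 73, 74, 75]
t=5: [74, 73, 73, 73, 73, 73, 74, 74, 74, 74, 75, 75, 74, 74, 74]
t=6: [75, 75, 75, 75, 75, 75, 75, 75, 74, 74, 74, 74, 74, 74, 75]
t=7: [74, 74, 74, 74, 74, 74, 74, 74, 74, 74, 75, 75, 74, 74, 74]
t=8: [75, 75, 75, 75, 75, 75, 75, 75, 74, 74, 74, 74, 74, 74, 75]

Answer: 2
Key observation: The state at step 6, [75, 75, 75, 75, 75, 75, 75, 75, 74, 74, 74, 74, 74, 74, 75], reappears at step 8 — and no state repeats earlier — so the cycle the system enters has period 2.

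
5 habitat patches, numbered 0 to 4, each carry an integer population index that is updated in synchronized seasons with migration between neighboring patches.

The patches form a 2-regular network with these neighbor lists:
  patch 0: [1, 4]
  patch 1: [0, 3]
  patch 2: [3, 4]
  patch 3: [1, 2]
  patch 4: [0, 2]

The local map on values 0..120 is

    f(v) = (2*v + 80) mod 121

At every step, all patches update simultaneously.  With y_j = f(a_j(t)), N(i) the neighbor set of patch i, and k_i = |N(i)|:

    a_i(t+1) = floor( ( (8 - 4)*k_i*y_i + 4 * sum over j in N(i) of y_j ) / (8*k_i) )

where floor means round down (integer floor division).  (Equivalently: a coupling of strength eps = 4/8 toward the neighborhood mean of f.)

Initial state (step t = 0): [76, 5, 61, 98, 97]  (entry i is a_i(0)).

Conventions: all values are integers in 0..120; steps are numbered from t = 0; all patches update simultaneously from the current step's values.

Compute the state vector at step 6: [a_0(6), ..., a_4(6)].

Answer: [43, 30, 100, 65, 87]

Derivation:
t=0: [76, 5, 61, 98, 97]
t=1: [86, 81, 57, 59, 64]
t=2: [26, 21, 77, 56, 64]
t=3: [27, 21, 96, 64, 74]
t=4: [33, 25, 63, 51, 64]
t=5: [36, 26, 79, 54, 71]
t=6: [43, 30, 100, 65, 87]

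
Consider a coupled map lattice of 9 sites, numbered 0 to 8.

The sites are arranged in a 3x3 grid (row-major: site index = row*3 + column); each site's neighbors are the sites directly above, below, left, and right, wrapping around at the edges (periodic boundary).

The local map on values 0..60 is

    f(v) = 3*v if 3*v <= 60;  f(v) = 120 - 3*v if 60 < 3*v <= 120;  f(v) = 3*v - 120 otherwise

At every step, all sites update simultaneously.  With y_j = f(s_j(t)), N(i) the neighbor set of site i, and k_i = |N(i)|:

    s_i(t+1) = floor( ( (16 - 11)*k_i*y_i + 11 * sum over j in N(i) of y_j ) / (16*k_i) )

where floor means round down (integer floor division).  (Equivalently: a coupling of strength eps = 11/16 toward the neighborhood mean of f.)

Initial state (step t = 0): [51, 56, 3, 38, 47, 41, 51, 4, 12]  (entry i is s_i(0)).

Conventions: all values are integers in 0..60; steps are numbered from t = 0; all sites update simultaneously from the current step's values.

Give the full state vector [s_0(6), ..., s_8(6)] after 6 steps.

Answer: [30, 34, 25, 26, 29, 21, 26, 30, 21]

Derivation:
t=0: [51, 56, 3, 38, 47, 41, 51, 4, 12]
t=1: [26, 27, 23, 17, 18, 13, 25, 27, 21]
t=2: [45, 44, 46, 46, 45, 48, 46, 45, 47]
t=3: [16, 14, 18, 18, 16, 19, 17, 16, 19]
t=4: [49, 47, 51, 51, 49, 54, 51, 49, 53]
t=5: [29, 26, 32, 32, 29, 35, 31, 29, 35]
t=6: [30, 34, 25, 26, 29, 21, 26, 30, 21]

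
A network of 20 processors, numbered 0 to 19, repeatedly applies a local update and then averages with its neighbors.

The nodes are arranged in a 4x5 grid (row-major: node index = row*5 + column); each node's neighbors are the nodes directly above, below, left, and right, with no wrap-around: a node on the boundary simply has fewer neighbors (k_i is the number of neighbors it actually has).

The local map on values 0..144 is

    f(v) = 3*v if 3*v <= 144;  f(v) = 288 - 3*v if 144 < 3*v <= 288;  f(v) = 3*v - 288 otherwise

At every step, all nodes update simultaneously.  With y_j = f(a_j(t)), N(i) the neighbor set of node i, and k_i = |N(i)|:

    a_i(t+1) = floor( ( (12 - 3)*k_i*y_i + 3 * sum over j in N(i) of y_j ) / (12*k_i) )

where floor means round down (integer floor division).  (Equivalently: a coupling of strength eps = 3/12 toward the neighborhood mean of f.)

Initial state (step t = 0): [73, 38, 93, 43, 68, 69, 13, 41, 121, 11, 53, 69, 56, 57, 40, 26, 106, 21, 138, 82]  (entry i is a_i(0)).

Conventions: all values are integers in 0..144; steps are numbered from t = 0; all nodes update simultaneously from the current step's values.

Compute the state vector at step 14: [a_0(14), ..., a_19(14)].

Answer: [79, 56, 91, 113, 105, 25, 104, 82, 113, 65, 73, 53, 48, 68, 101, 101, 72, 111, 117, 78]

Derivation:
t=0: [73, 38, 93, 43, 68, 69, 13, 41, 121, 11, 53, 69, 56, 57, 40, 26, 106, 21, 138, 82]
t=1: [76, 95, 37, 110, 83, 80, 54, 107, 81, 48, 116, 80, 114, 115, 106, 78, 41, 70, 113, 62]
t=2: [51, 27, 89, 47, 52, 56, 102, 45, 51, 117, 57, 58, 54, 54, 47, 63, 107, 77, 58, 86]
t=3: [126, 75, 45, 129, 124, 112, 41, 120, 130, 81, 115, 103, 121, 126, 124, 93, 47, 65, 103, 54]
t=4: [81, 76, 120, 101, 81, 58, 105, 81, 95, 56, 49, 40, 73, 85, 84, 31, 116, 89, 41, 107]
t=5: [55, 57, 64, 21, 50, 103, 41, 44, 15, 97, 133, 108, 65, 39, 42, 94, 64, 36, 99, 44]
t=6: [109, 116, 98, 70, 111, 45, 111, 121, 53, 28, 88, 53, 94, 104, 115, 30, 84, 97, 36, 115]
t=7: [53, 52, 22, 73, 54, 110, 58, 67, 113, 82, 47, 103, 18, 36, 56, 75, 45, 14, 88, 63]
t=8: [118, 124, 73, 72, 108, 63, 103, 83, 57, 56, 116, 43, 56, 96, 110, 81, 111, 49, 38, 92]
t=9: [72, 76, 68, 72, 51, 86, 37, 49, 102, 106, 67, 112, 109, 24, 42, 46, 60, 129, 98, 28]
t=10: [65, 67, 85, 73, 114, 45, 100, 121, 33, 45, 83, 57, 51, 65, 110, 127, 104, 87, 25, 79]
t=11: [97, 76, 44, 67, 66, 113, 34, 73, 97, 117, 58, 100, 120, 91, 54, 77, 37, 39, 70, 52]
t=12: [16, 64, 117, 84, 86, 56, 88, 71, 16, 65, 95, 33, 67, 28, 112, 70, 98, 109, 80, 124]
t=13: [63, 83, 64, 38, 38, 96, 42, 70, 54, 80, 27, 81, 83, 77, 57, 59, 22, 41, 53, 75]
t=14: [79, 56, 91, 113, 105, 25, 104, 82, 113, 65, 73, 53, 48, 68, 101, 101, 72, 111, 117, 78]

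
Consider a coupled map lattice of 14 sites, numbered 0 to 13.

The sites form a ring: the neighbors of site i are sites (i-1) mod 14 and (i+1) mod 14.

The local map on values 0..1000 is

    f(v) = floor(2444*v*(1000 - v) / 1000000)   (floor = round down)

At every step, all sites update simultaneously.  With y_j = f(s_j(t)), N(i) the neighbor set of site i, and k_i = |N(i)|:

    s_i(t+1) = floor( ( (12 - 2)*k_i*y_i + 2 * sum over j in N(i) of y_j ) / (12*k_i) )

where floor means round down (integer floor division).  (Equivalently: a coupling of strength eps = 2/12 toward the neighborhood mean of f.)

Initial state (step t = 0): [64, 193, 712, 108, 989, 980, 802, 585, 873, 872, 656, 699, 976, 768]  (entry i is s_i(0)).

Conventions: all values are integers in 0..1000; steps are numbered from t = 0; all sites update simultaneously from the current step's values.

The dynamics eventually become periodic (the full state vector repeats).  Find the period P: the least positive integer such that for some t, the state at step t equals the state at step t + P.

Simulating step by step:
t=0: [64, 193, 712, 108, 989, 980, 802, 585, 873, 872, 656, 699, 976, 768]
t=1: [189, 370, 468, 239, 45, 73, 376, 549, 297, 295, 524, 479, 126, 379]
t=2: [407, 556, 591, 429, 138, 194, 541, 594, 517, 516, 600, 580, 322, 532]
t=3: [591, 600, 591, 571, 323, 393, 585, 592, 608, 608, 588, 589, 544, 600]
t=4: [589, 586, 590, 592, 543, 579, 591, 589, 582, 582, 591, 592, 603, 588]
t=5: [591, 591, 591, 591, 603, 595, 590, 591, 593, 593, 590, 589, 586, 591]
t=6: [590, 590, 590, 589, 585, 588, 590, 590, 589, 589, 590, 591, 591, 590]
t=7: [591, 591, 591, 591, 592, 592, 591, 591, 591, 591, 590, 590, 590, 590]
t=8: [590, 590, 590, 590, 590, 590, 590, 590, 590, 590, 590, 591, 591, 590]
t=9: [591, 591, 591, 591, 591, 591, 591, 591, 591, 591, 590, 590, 590, 590]
t=10: [590, 590, 590, 590, 590, 590, 590, 590, 590, 590, 590, 591, 591, 590]

Answer: 2
Key observation: The state at step 8, [590, 590, 590, 590, 590, 590, 590, 590, 590, 590, 590, 591, 591, 590], reappears at step 10 — and no state repeats earlier — so the cycle the system enters has period 2.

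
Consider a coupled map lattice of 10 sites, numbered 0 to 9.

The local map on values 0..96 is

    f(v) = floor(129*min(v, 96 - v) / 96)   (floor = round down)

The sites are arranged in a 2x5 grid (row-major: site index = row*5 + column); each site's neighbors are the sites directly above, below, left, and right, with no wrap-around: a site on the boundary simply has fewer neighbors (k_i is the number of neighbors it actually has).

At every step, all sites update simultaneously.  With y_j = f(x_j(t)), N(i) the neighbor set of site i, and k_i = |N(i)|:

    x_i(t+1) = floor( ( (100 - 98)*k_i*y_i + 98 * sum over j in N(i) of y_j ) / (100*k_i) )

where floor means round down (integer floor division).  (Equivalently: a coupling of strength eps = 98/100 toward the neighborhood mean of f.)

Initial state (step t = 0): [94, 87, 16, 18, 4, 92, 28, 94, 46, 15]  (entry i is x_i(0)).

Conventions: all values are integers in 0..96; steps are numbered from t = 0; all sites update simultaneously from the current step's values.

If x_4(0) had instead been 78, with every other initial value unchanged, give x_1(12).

Simulating step by step:
t=0: [94, 87, 16, 18, 78, 92, 28, 94, 46, 15]
t=1: [8, 19, 12, 35, 22, 19, 6, 38, 16, 42]
t=2: [24, 11, 40, 22, 51, 9, 33, 15, 50, 25]
t=3: [13, 42, 21, 57, 31, 37, 15, 52, 28, 59]
t=4: [51, 22, 55, 35, 50, 19, 53, 28, 53, 39]
t=5: [27, 56, 38, 57, 49, 57, 30, 55, 45, 58]
t=6: [52, 42, 53, 57, 51, 38, 53, 50, 52, 61]
t=7: [53, 57, 56, 58, 49, 57, 56, 57, 53, 59]
t=8: [52, 54, 51, 57, 50, 54, 52, 54, 50, 59]
t=9: [56, 59, 54, 60, 50, 58, 56, 59, 52, 60]
t=10: [50, 53, 48, 58, 48, 52, 49, 55, 48, 59]
t=11: [58, 62, 54, 63, 50, 61, 57, 63, 51, 63]
t=12: [46, 52, 44, 58, 44, 51, 45, 55, 44, 60]

Answer: x_1(12) = 52
Key observation: This trace re-runs the system from the modified initial state.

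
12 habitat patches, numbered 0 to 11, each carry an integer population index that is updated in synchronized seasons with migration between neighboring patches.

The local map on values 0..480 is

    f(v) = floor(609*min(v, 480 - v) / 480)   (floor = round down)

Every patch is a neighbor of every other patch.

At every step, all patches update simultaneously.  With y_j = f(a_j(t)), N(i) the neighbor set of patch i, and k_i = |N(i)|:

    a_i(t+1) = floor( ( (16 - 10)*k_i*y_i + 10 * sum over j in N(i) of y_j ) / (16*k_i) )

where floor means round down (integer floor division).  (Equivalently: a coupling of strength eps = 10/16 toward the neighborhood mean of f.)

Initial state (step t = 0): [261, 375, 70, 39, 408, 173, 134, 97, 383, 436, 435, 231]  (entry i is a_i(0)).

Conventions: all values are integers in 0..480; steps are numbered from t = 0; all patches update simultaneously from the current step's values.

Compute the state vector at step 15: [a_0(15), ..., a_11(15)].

Answer: [242, 242, 242, 242, 242, 242, 242, 242, 242, 242, 242, 242]

Derivation:
t=0: [261, 375, 70, 39, 408, 173, 134, 97, 383, 436, 435, 231]
t=1: [183, 137, 123, 110, 124, 165, 149, 134, 134, 112, 113, 188]
t=2: [194, 175, 169, 164, 170, 186, 180, 174, 174, 165, 165, 196]
t=3: [230, 222, 220, 218, 220, 226, 224, 221, 221, 218, 218, 230]
t=4: [284, 281, 280, 279, 280, 282, 282, 281, 281, 279, 279, 284]
t=5: [250, 252, 252, 253, 252, 251, 251, 252, 252, 253, 253, 250]
t=6: [289, 289, 289, 288, 289, 289, 289, 289, 289, 288, 288, 289]
t=7: [242, 242, 242, 242, 242, 242, 242, 242, 242, 242, 242, 242]
t=8: [301, 301, 301, 301, 301, 301, 301, 301, 301, 301, 301, 301]
t=9: [227, 227, 227, 227, 227, 227, 227, 227, 227, 227, 227, 227]
t=10: [288, 288, 288, 288, 288, 288, 288, 288, 288, 288, 288, 288]
t=11: [243, 243, 243, 243, 243, 243, 243, 243, 243, 243, 243, 243]
t=12: [300, 300, 300, 300, 300, 300, 300, 300, 300, 300, 300, 300]
t=13: [228, 228, 228, 228, 228, 228, 228, 228, 228, 228, 228, 228]
t=14: [289, 289, 289, 289, 289, 289, 289, 289, 289, 289, 289, 289]
t=15: [242, 242, 242, 242, 242, 242, 242, 242, 242, 242, 242, 242]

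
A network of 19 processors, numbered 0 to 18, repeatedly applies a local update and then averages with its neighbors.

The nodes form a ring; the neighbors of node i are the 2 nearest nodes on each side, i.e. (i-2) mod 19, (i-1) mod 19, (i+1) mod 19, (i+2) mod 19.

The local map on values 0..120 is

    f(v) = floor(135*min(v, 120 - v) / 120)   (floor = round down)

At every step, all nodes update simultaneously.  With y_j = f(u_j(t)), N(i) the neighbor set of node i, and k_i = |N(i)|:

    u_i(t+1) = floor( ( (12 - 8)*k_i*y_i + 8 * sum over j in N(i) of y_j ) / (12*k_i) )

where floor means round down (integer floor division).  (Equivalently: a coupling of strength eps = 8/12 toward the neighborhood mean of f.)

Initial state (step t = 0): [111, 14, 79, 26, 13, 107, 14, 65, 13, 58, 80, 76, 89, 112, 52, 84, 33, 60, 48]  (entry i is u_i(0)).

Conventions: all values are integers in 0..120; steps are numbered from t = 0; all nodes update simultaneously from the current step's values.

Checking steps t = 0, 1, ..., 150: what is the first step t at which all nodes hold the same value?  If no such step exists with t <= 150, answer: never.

Simulating step by step:
t=0: [111, 14, 79, 26, 13, 107, 14, 65, 13, 58, 80, 76, 89, 112, 52, 84, 33, 60, 48]  (not all equal)
t=1: [33, 28, 26, 24, 22, 24, 22, 38, 35, 49, 42, 41, 38, 33, 39, 41, 48, 45, 39]  (not all equal)
t=2: [37, 33, 29, 27, 25, 28, 30, 38, 41, 47, 46, 45, 42, 41, 44, 46, 48, 46, 43]  (not all equal)
t=3: [41, 37, 33, 31, 30, 32, 35, 41, 45, 48, 49, 49, 48, 48, 49, 50, 51, 49, 46]  (not all equal)
t=4: [46, 41, 38, 35, 35, 37, 40, 45, 49, 52, 53, 54, 54, 54, 55, 55, 55, 53, 50]  (not all equal)
t=5: [50, 46, 43, 41, 40, 42, 45, 49, 53, 56, 58, 59, 60, 60, 60, 60, 59, 57, 54]  (not all equal)
t=6: [55, 52, 49, 47, 46, 48, 51, 54, 58, 61, 64, 65, 66, 66, 66, 66, 65, 62, 59]  (not all equal)
t=7: [61, 58, 55, 53, 53, 54, 57, 60, 62, 63, 63, 61, 60, 60, 60, 61, 62, 63, 62]  (not all equal)
t=8: [64, 63, 61, 60, 60, 61, 63, 64, 64, 65, 65, 65, 66, 66, 66, 65, 65, 65, 65]  (not all equal)
t=9: [63, 64, 65, 66, 66, 65, 64, 63, 62, 61, 61, 60, 60, 60, 60, 60, 60, 61, 61]  (not all equal)
t=10: [64, 62, 61, 60, 60, 61, 62, 63, 64, 65, 66, 66, 66, 67, 67, 66, 66, 66, 65]  (not all equal)
t=11: [63, 64, 65, 66, 66, 65, 65, 63, 62, 61, 60, 60, 59, 59, 59, 59, 60, 60, 61]  (not all equal)
t=12: [64, 62, 61, 60, 60, 61, 62, 63, 64, 65, 66, 66, 66, 66, 66, 66, 66, 66, 65]  (not all equal)
t=13: [63, 64, 65, 66, 66, 65, 65, 63, 62, 61, 60, 60, 60, 60, 60, 60, 60, 60, 61]  (not all equal)
t=14: [64, 62, 61, 60, 60, 61, 62, 63, 64, 65, 66, 66, 67, 67, 67, 67, 66, 66, 65]  (not all equal)
t=15: [63, 64, 65, 66, 66, 65, 65, 63, 62, 61, 60, 59, 59, 59, 59, 59, 59, 60, 61]  (not all equal)
t=16: [64, 62, 61, 60, 60, 61, 62, 63, 64, 65, 66, 66, 66, 66, 66, 66, 66, 66, 65]  (not all equal)

Answer: never
Key observation: The state at step 12 reappears at step 16 — the system is in a cycle of period 4 from step 12 on.  No step 0..16 is synchronized, and the cycle repeats forever, so no step up to 150 (or ever) has all nodes equal.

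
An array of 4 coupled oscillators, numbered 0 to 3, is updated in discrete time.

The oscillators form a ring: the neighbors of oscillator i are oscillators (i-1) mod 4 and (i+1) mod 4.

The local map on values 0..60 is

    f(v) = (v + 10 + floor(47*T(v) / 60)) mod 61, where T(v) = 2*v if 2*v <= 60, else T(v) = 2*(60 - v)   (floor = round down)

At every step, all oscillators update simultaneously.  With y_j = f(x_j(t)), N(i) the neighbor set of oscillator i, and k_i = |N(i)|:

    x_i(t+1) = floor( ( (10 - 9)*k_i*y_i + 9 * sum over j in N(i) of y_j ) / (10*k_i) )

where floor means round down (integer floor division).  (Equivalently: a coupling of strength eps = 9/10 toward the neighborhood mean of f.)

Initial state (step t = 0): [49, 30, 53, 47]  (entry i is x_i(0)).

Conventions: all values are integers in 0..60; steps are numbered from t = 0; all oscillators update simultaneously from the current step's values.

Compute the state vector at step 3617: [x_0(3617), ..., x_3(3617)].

Simulating step by step:
t=0: [49, 30, 53, 47]
t=1: [20, 14, 20, 13]
t=2: [39, 4, 39, 4]
t=3: [20, 20, 20, 20]
t=4: [0, 0, 0, 0]
t=5: [10, 10, 10, 10]
t=6: [35, 35, 35, 35]
t=7: [23, 23, 23, 23]
t=8: [8, 8, 8, 8]
t=9: [30, 30, 30, 30]
t=10: [26, 26, 26, 26]
t=11: [15, 15, 15, 15]
t=12: [48, 48, 48, 48]
t=13: [15, 15, 15, 15]

Answer: [15, 15, 15, 15]
Key observation: The state at step 11, [15, 15, 15, 15], reappears at step 13: the system is in a cycle of period 2 from step 11 on.  Therefore the state at step 3617 equals the state at step 11 + ((3617 - 11) mod 2) = 11, which is [15, 15, 15, 15].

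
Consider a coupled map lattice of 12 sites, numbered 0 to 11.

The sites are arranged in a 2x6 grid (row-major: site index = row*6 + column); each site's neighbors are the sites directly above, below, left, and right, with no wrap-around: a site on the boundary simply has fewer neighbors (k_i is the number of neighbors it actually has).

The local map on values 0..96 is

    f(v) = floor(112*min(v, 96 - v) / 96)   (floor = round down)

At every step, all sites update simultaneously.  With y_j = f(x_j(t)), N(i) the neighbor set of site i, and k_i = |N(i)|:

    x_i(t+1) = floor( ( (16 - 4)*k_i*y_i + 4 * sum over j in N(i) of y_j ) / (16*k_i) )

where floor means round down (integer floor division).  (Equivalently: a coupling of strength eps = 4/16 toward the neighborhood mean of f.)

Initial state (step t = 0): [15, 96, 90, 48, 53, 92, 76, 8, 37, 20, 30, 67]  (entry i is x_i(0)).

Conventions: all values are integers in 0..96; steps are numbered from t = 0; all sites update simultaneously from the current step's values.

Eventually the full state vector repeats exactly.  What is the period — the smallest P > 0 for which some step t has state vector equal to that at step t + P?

Answer: 2
Key observation: The state at step 18, [52, 52, 51, 51, 51, 51, 52, 52, 51, 51, 51, 51], reappears at step 20 — and no state repeats earlier — so the cycle the system enters has period 2.

Derivation:
t=0: [15, 96, 90, 48, 53, 92, 76, 8, 37, 20, 30, 67]
t=1: [15, 2, 13, 48, 45, 13, 20, 12, 35, 28, 35, 29]
t=2: [15, 5, 19, 50, 48, 21, 21, 15, 35, 35, 39, 31]
t=3: [16, 8, 24, 49, 52, 29, 22, 18, 36, 41, 44, 35]
t=4: [17, 12, 29, 51, 49, 36, 23, 22, 39, 47, 49, 40]
t=5: [19, 16, 34, 50, 52, 44, 25, 25, 43, 53, 53, 46]
t=6: [22, 21, 39, 51, 51, 51, 28, 29, 47, 50, 50, 52]
t=7: [25, 26, 44, 51, 52, 51, 31, 33, 51, 53, 52, 51]
t=8: [30, 32, 49, 51, 51, 51, 35, 38, 50, 50, 51, 51]
t=9: [35, 38, 52, 52, 52, 52, 39, 43, 52, 52, 52, 52]
t=10: [41, 44, 50, 51, 51, 51, 45, 49, 50, 51, 51, 51]
t=11: [48, 51, 52, 52, 52, 52, 51, 53, 53, 52, 52, 52]
t=12: [55, 52, 51, 51, 51, 51, 52, 50, 50, 50, 51, 51]
t=13: [48, 50, 52, 52, 52, 52, 50, 52, 52, 52, 52, 52]
t=14: [55, 52, 51, 51, 51, 51, 53, 51, 51, 51, 51, 51]
t=15: [47, 50, 51, 52, 52, 52, 49, 51, 52, 52, 52, 52]
t=16: [53, 52, 51, 51, 51, 51, 53, 52, 51, 51, 51, 51]
t=17: [50, 51, 51, 52, 52, 52, 50, 51, 51, 52, 52, 52]
t=18: [52, 52, 51, 51, 51, 51, 52, 52, 51, 51, 51, 51]
t=19: [51, 51, 51, 52, 52, 52, 51, 51, 51, 52, 52, 52]
t=20: [52, 52, 51, 51, 51, 51, 52, 52, 51, 51, 51, 51]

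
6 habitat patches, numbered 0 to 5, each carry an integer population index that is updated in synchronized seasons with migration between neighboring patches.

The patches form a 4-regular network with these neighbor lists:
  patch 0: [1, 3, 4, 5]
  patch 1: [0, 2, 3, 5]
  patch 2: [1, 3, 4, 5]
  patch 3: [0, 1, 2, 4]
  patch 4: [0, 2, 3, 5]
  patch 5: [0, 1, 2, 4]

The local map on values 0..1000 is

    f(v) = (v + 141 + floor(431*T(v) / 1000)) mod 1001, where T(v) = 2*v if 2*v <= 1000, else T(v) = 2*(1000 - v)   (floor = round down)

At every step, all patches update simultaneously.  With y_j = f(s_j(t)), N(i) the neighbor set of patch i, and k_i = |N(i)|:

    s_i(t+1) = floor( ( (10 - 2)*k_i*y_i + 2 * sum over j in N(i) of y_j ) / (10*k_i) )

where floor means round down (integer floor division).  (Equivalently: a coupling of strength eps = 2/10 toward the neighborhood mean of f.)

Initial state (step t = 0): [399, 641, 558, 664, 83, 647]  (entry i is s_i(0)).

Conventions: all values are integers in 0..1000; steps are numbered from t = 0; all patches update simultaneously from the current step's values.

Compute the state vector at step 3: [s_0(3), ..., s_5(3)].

Simulating step by step:
t=0: [399, 641, 558, 664, 83, 647]
t=1: [734, 129, 91, 141, 293, 140]
t=2: [175, 365, 341, 396, 609, 394]
t=3: [505, 805, 752, 809, 218, 806]

Answer: [505, 805, 752, 809, 218, 806]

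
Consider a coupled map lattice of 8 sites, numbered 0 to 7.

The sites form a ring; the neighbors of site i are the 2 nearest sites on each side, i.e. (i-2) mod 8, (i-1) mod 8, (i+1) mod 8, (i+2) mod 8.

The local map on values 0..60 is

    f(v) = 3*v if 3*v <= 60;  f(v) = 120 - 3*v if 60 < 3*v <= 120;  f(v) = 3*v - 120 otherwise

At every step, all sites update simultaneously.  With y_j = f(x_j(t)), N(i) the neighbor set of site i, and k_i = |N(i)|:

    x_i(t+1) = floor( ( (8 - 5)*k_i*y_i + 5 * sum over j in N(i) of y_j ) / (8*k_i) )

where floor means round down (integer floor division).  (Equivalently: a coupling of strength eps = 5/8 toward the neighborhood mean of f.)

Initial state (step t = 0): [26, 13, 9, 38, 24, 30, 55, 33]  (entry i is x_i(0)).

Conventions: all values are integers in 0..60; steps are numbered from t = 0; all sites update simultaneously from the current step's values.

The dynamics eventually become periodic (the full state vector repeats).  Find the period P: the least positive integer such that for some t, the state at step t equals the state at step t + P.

Simulating step by step:
t=0: [26, 13, 9, 38, 24, 30, 55, 33]
t=1: [36, 29, 31, 24, 34, 30, 38, 32]
t=2: [18, 29, 27, 34, 24, 26, 15, 21]
t=3: [47, 38, 38, 32, 40, 42, 48, 48]
t=4: [17, 13, 10, 11, 9, 13, 16, 17]
t=5: [45, 40, 34, 33, 33, 39, 44, 46]
t=6: [13, 11, 15, 14, 16, 12, 13, 11]
t=7: [38, 37, 42, 41, 43, 38, 39, 35]
t=8: [7, 8, 6, 5, 6, 6, 6, 9]
t=9: [21, 21, 18, 17, 17, 18, 19, 22]
t=10: [56, 55, 54, 52, 52, 53, 55, 55]
t=11: [45, 43, 41, 38, 38, 39, 43, 44]
t=12: [10, 9, 6, 5, 5, 6, 9, 10]
t=13: [27, 24, 20, 17, 17, 20, 24, 27]
t=14: [45, 47, 52, 53, 53, 52, 47, 45]
t=15: [20, 24, 31, 35, 35, 31, 24, 20]
t=16: [51, 43, 31, 23, 23, 31, 43, 51]
t=17: [24, 25, 32, 36, 36, 32, 25, 24]
t=18: [43, 37, 27, 20, 20, 27, 37, 43]
t=19: [13, 21, 36, 45, 45, 36, 21, 13]
t=20: [40, 37, 24, 20, 20, 24, 37, 40]
t=21: [10, 20, 38, 48, 48, 38, 20, 10]
t=22: [35, 36, 23, 24, 24, 23, 36, 35]
t=23: [19, 24, 38, 43, 43, 38, 24, 19]
t=24: [46, 38, 21, 14, 14, 21, 38, 46]
t=25: [20, 23, 38, 41, 41, 38, 23, 20]
t=26: [48, 39, 20, 11, 11, 20, 39, 48]
t=27: [23, 23, 37, 36, 36, 37, 23, 23]
t=28: [44, 38, 23, 17, 17, 23, 38, 44]
t=29: [16, 21, 37, 43, 43, 37, 21, 16]
t=30: [44, 39, 22, 16, 16, 22, 39, 44]
t=31: [15, 20, 37, 42, 42, 37, 20, 15]
t=32: [44, 38, 21, 15, 15, 21, 38, 44]
t=33: [17, 21, 38, 42, 42, 38, 21, 17]
t=34: [45, 39, 21, 13, 13, 21, 39, 45]
t=35: [17, 20, 36, 39, 39, 36, 20, 17]
t=36: [47, 40, 22, 14, 14, 22, 40, 47]
t=37: [19, 21, 36, 39, 39, 36, 21, 19]
t=38: [49, 41, 23, 14, 14, 23, 41, 49]
t=39: [23, 24, 36, 38, 38, 36, 24, 23]
t=40: [43, 36, 21, 14, 14, 21, 36, 43]
t=41: [17, 22, 37, 42, 42, 37, 22, 17]
t=42: [45, 38, 21, 14, 14, 21, 38, 45]
t=43: [18, 22, 37, 41, 41, 37, 22, 18]
t=44: [46, 39, 21, 12, 12, 21, 39, 46]
t=45: [19, 21, 35, 37, 37, 35, 21, 19]
t=46: [50, 42, 26, 18, 18, 26, 42, 50]
t=47: [24, 26, 38, 42, 42, 38, 26, 24]
t=48: [39, 32, 18, 11, 11, 18, 32, 39]
t=49: [17, 23, 34, 38, 38, 34, 23, 17]
t=50: [45, 38, 24, 16, 16, 24, 38, 45]
t=51: [17, 21, 36, 41, 41, 36, 21, 17]
t=52: [46, 39, 22, 14, 14, 22, 39, 46]
t=53: [18, 21, 36, 39, 39, 36, 21, 18]
t=54: [48, 40, 22, 14, 14, 22, 40, 48]
t=55: [21, 22, 37, 39, 39, 37, 22, 21]
t=56: [48, 39, 21, 12, 12, 21, 39, 48]
t=57: [22, 23, 36, 37, 37, 36, 23, 22]
t=58: [46, 39, 23, 16, 16, 23, 39, 46]
t=59: [18, 22, 37, 41, 41, 37, 22, 18]

Answer: 16
Key observation: The state at step 43, [18, 22, 37, 41, 41, 37, 22, 18], reappears at step 59 — and no state repeats earlier — so the cycle the system enters has period 16.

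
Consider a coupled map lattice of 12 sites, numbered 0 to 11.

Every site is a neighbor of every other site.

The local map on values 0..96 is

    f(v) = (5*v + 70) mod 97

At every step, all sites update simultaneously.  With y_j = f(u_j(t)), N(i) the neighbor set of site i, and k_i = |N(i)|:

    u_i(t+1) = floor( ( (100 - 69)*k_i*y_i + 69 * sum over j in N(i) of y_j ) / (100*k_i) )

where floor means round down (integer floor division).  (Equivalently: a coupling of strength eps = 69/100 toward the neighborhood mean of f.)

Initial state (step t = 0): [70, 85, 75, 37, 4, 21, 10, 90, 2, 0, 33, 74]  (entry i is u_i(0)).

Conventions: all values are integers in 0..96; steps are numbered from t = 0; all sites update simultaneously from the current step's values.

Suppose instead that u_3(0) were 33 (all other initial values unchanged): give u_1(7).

Answer: u_1(7) = 39
Key observation: This trace re-runs the system from the modified initial state.

Derivation:
t=0: [70, 85, 75, 33, 4, 21, 10, 90, 2, 0, 33, 74]
t=1: [46, 40, 52, 48, 60, 57, 43, 46, 57, 55, 48, 51]
t=2: [37, 53, 44, 39, 54, 50, 57, 37, 50, 48, 39, 43]
t=3: [58, 53, 66, 60, 55, 50, 58, 58, 50, 47, 60, 65]
t=4: [51, 45, 37, 54, 48, 41, 51, 51, 41, 38, 54, 36]
t=5: [44, 36, 50, 47, 40, 55, 44, 44, 55, 51, 47, 49]
t=6: [64, 54, 47, 43, 59, 53, 64, 64, 53, 48, 43, 46]
t=7: [28, 39, 31, 50, 45, 38, 28, 28, 38, 32, 50, 29]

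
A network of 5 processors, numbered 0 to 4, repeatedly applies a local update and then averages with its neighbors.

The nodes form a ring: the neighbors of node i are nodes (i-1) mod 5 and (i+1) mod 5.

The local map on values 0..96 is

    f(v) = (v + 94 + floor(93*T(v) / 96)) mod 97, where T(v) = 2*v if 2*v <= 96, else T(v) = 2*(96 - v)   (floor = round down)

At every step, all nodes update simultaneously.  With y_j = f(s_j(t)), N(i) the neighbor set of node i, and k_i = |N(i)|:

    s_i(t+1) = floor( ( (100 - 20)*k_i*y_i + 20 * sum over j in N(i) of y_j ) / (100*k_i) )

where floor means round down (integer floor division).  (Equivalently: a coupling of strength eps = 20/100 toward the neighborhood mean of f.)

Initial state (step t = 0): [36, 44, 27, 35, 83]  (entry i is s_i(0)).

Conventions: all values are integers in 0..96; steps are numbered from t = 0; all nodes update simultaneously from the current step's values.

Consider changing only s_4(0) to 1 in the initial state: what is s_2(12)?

Simulating step by step:
t=0: [36, 44, 27, 35, 1]
t=1: [16, 31, 63, 18, 77]
t=2: [45, 77, 34, 43, 19]
t=3: [32, 23, 80, 35, 47]
t=4: [83, 61, 15, 6, 39]
t=5: [10, 27, 37, 16, 13]
t=6: [31, 64, 18, 39, 35]
t=7: [73, 34, 43, 16, 11]
t=8: [26, 81, 34, 40, 29]
t=9: [67, 24, 79, 31, 74]
t=10: [26, 57, 24, 73, 23]
t=11: [68, 39, 58, 26, 60]
t=12: [21, 16, 33, 64, 32]

Answer: s_2(12) = 33
Key observation: This trace re-runs the system from the modified initial state.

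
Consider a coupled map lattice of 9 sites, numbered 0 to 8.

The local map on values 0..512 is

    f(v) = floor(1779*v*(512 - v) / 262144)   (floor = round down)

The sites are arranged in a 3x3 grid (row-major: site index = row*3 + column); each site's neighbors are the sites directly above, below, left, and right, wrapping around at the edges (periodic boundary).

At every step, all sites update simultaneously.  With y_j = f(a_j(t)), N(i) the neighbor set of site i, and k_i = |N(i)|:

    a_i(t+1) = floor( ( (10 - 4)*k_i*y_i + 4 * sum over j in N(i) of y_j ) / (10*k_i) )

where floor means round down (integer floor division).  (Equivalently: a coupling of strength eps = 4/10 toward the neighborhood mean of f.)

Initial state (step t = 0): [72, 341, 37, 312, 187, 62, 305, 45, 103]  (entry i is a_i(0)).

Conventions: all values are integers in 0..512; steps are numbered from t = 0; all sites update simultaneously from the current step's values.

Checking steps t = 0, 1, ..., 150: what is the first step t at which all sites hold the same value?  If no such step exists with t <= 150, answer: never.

Answer: 12
Key observation: Synchronization is absorbing here: once all sites are equal they stay equal, and step 12 is the first all-equal step.

Derivation:
t=0: [72, 341, 37, 312, 187, 62, 305, 45, 103]  (not all equal)
t=1: [264, 325, 179, 378, 362, 237, 363, 237, 258]  (not all equal)
t=2: [419, 413, 416, 367, 384, 421, 387, 424, 431]  (not all equal)
t=3: [282, 278, 266, 335, 314, 275, 308, 269, 252]  (not all equal)
t=4: [435, 439, 443, 414, 425, 436, 428, 439, 441]  (not all equal)
t=5: [230, 220, 212, 259, 243, 228, 238, 222, 216]  (not all equal)
t=6: [439, 436, 433, 442, 441, 438, 440, 436, 434]  (not all equal)
t=7: [218, 222, 228, 211, 214, 219, 216, 222, 226]  (not all equal)
t=8: [434, 435, 437, 432, 433, 435, 433, 435, 437]  (not all equal)
t=9: [228, 227, 223, 232, 230, 227, 230, 227, 224]  (not all equal)
t=10: [439, 438, 437, 439, 439, 438, 439, 439, 437]  (not all equal)
t=11: [217, 218, 220, 217, 217, 219, 217, 217, 220]  (not all equal)
t=12: [434, 434, 434, 434, 434, 434, 434, 434, 434]  (all equal)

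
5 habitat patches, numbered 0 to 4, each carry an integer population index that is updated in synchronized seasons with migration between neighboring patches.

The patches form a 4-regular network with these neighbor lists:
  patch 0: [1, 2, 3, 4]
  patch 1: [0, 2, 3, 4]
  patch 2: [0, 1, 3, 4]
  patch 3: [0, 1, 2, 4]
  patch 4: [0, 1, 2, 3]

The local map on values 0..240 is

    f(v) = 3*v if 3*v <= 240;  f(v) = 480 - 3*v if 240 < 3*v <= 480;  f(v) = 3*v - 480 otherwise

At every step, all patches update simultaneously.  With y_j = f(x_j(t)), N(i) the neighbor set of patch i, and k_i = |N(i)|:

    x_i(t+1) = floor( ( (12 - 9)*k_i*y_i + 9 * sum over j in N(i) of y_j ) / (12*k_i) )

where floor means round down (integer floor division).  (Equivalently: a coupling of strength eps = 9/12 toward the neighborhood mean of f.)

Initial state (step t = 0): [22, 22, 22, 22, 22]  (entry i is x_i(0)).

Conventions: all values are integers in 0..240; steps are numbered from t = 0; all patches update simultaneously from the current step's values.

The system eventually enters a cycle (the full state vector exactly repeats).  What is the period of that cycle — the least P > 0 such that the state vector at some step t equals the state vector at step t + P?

Answer: 4
Key observation: The state at step 1, [66, 66, 66, 66, 66], reappears at step 5 — and no state repeats earlier — so the cycle the system enters has period 4.

Derivation:
t=0: [22, 22, 22, 22, 22]
t=1: [66, 66, 66, 66, 66]
t=2: [198, 198, 198, 198, 198]
t=3: [114, 114, 114, 114, 114]
t=4: [138, 138, 138, 138, 138]
t=5: [66, 66, 66, 66, 66]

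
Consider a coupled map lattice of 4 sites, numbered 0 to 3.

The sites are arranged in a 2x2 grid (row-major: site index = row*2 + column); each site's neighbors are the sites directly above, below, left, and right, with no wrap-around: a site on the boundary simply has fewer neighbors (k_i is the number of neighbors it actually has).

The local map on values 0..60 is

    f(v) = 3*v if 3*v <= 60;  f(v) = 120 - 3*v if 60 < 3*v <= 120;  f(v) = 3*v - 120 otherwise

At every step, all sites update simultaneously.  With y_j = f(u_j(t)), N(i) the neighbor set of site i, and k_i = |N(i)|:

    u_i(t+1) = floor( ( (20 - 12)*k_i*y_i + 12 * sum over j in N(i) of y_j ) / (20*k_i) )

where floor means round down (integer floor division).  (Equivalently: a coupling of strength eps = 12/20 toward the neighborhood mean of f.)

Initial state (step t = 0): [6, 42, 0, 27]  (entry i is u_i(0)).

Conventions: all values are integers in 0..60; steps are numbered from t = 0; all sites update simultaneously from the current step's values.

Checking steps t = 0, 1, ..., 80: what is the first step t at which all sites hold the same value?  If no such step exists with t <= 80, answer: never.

Answer: 33
Key observation: Synchronization is absorbing here: once all sites are equal they stay equal, and step 33 is the first all-equal step.

Derivation:
t=0: [6, 42, 0, 27]  (not all equal)
t=1: [9, 19, 17, 17]  (not all equal)
t=2: [43, 46, 43, 52]  (not all equal)
t=3: [11, 20, 17, 22]  (not all equal)
t=4: [46, 50, 46, 54]  (not all equal)
t=5: [21, 30, 25, 31]  (not all equal)
t=6: [45, 37, 43, 33]  (not all equal)
t=7: [11, 14, 14, 13]  (not all equal)
t=8: [38, 38, 38, 40]  (not all equal)
t=9: [6, 4, 4, 3]  (not all equal)
t=10: [14, 12, 12, 10]  (not all equal)
t=11: [38, 36, 36, 33]  (not all equal)
t=12: [9, 12, 12, 15]  (not all equal)
t=13: [32, 36, 36, 39]  (not all equal)
t=14: [16, 12, 12, 8]  (not all equal)
t=15: [40, 36, 36, 31]  (not all equal)
t=16: [7, 12, 12, 18]  (not all equal)
t=17: [30, 36, 36, 43]  (not all equal)
t=18: [19, 16, 16, 10]  (not all equal)
t=19: [51, 45, 45, 40]  (not all equal)
t=20: [22, 15, 15, 9]  (not all equal)
t=21: [48, 42, 42, 37]  (not all equal)
t=22: [13, 12, 12, 7]  (not all equal)
t=23: [37, 32, 32, 30]  (not all equal)
t=24: [18, 21, 21, 26]  (not all equal)
t=25: [55, 51, 51, 51]  (not all equal)
t=26: [37, 36, 36, 33]  (not all equal)
t=27: [10, 13, 13, 15]  (not all equal)
t=28: [35, 38, 38, 41]  (not all equal)
t=29: [9, 7, 7, 4]  (not all equal)
t=30: [23, 20, 20, 17]  (not all equal)
t=31: [56, 54, 54, 56]  (not all equal)
t=32: [44, 45, 45, 44]  (not all equal)
t=33: [13, 13, 13, 13]  (all equal)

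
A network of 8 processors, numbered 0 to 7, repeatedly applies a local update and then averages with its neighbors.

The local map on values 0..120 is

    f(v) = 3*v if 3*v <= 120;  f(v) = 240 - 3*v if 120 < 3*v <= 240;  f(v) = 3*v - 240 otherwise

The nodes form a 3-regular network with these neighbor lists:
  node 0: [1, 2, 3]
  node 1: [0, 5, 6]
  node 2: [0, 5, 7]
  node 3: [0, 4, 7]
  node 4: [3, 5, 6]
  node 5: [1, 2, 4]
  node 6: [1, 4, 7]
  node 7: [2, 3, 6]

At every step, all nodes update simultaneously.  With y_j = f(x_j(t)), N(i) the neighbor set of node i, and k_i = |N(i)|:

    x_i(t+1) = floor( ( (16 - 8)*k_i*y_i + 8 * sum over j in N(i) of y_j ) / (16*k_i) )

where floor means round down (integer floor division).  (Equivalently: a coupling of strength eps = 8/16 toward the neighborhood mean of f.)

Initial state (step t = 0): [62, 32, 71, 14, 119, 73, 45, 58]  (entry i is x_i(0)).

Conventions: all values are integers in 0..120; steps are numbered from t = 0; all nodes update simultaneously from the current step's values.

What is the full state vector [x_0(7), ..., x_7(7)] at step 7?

Simulating step by step:
t=0: [62, 32, 71, 14, 119, 73, 45, 58]
t=1: [54, 78, 37, 60, 86, 50, 99, 62]
t=2: [68, 40, 92, 55, 43, 67, 41, 65]
t=3: [56, 92, 38, 69, 94, 64, 104, 60]
t=4: [66, 50, 87, 45, 46, 56, 59, 66]
t=5: [57, 74, 36, 83, 91, 71, 70, 52]
t=6: [57, 30, 84, 35, 27, 40, 37, 66]
t=7: [69, 95, 44, 84, 96, 90, 91, 59]

Answer: [69, 95, 44, 84, 96, 90, 91, 59]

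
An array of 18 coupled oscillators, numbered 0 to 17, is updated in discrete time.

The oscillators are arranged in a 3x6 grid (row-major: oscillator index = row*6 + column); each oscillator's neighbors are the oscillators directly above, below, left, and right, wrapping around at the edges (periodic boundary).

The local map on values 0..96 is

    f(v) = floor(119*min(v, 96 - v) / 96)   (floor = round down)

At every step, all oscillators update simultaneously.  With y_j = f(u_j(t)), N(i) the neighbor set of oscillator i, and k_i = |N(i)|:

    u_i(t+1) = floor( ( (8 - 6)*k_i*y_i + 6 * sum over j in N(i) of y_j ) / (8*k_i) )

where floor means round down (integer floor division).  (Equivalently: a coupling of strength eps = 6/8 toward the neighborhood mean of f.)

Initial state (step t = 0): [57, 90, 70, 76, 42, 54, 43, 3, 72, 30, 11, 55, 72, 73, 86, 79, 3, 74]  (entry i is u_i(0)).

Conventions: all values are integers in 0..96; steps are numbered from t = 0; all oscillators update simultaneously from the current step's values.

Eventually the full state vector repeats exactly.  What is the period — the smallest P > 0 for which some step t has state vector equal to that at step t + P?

Answer: 2
Key observation: The state at step 18, [58, 58, 58, 58, 58, 58, 58, 58, 58, 58, 58, 58, 58, 58, 58, 58, 58, 58], reappears at step 20 — and no state repeats earlier — so the cycle the system enters has period 2.

Derivation:
t=0: [57, 90, 70, 76, 42, 54, 43, 3, 72, 30, 11, 55, 72, 73, 86, 79, 3, 74]
t=1: [38, 22, 21, 32, 30, 46, 37, 22, 23, 25, 29, 39, 36, 16, 23, 19, 21, 31]
t=2: [44, 29, 29, 31, 38, 46, 42, 29, 27, 30, 35, 44, 38, 28, 25, 28, 31, 42]
t=3: [49, 38, 34, 38, 44, 53, 48, 37, 33, 37, 43, 51, 47, 36, 33, 35, 42, 49]
t=4: [55, 47, 43, 46, 51, 55, 55, 46, 42, 45, 51, 55, 55, 46, 41, 45, 52, 55]
t=5: [51, 55, 53, 55, 54, 50, 51, 54, 53, 54, 53, 50, 51, 54, 53, 54, 53, 50]
t=6: [54, 52, 51, 51, 52, 55, 54, 52, 52, 52, 53, 55, 54, 52, 52, 52, 53, 55]
t=7: [52, 53, 54, 54, 53, 51, 52, 53, 54, 54, 52, 50, 52, 53, 54, 54, 52, 50]
t=8: [54, 53, 52, 52, 53, 55, 54, 53, 52, 52, 54, 55, 54, 53, 52, 52, 54, 55]
t=9: [51, 53, 53, 53, 52, 50, 51, 53, 53, 53, 52, 50, 51, 53, 53, 53, 52, 50]
t=10: [55, 53, 53, 53, 54, 56, 55, 53, 53, 53, 54, 56, 55, 53, 53, 53, 54, 56]
t=11: [50, 52, 53, 52, 51, 49, 50, 52, 53, 52, 51, 49, 50, 52, 53, 52, 51, 49]
t=12: [56, 54, 53, 54, 55, 57, 56, 54, 53, 54, 55, 57, 56, 54, 53, 54, 55, 57]
t=13: [49, 51, 52, 51, 50, 48, 49, 51, 52, 51, 50, 48, 49, 51, 52, 51, 50, 48]
t=14: [57, 55, 54, 55, 57, 58, 57, 55, 54, 55, 57, 58, 57, 55, 54, 55, 57, 58]
t=15: [48, 50, 51, 50, 48, 47, 48, 50, 51, 50, 48, 47, 48, 50, 51, 50, 48, 47]
t=16: [58, 57, 55, 57, 58, 58, 58, 57, 55, 57, 58, 58, 58, 57, 55, 57, 58, 58]
t=17: [47, 48, 49, 48, 47, 47, 47, 48, 49, 48, 47, 47, 47, 48, 49, 48, 47, 47]
t=18: [58, 58, 58, 58, 58, 58, 58, 58, 58, 58, 58, 58, 58, 58, 58, 58, 58, 58]
t=19: [47, 47, 47, 47, 47, 47, 47, 47, 47, 47, 47, 47, 47, 47, 47, 47, 47, 47]
t=20: [58, 58, 58, 58, 58, 58, 58, 58, 58, 58, 58, 58, 58, 58, 58, 58, 58, 58]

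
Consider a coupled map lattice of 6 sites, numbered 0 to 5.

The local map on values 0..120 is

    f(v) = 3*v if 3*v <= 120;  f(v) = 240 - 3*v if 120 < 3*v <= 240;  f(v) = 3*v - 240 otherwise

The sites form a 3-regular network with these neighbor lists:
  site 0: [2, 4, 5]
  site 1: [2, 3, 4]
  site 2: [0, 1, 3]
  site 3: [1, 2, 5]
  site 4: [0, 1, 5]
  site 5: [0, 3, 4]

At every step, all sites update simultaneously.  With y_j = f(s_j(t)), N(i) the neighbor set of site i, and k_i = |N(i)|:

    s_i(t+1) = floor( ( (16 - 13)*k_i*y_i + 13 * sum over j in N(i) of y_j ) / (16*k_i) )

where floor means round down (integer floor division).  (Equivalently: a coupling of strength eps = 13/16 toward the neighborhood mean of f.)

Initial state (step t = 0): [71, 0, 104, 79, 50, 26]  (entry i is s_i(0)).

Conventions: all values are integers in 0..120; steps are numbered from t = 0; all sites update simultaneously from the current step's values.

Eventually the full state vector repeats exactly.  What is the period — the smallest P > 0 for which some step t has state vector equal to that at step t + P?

Simulating step by step:
t=0: [71, 0, 104, 79, 50, 26]
t=1: [70, 44, 21, 41, 45, 47]
t=2: [77, 97, 80, 95, 83, 86]
t=3: [9, 24, 28, 27, 22, 20]
t=4: [61, 76, 64, 73, 55, 58]
t=5: [61, 41, 33, 38, 50, 53]
t=6: [83, 104, 96, 101, 85, 85]
t=7: [22, 47, 48, 48, 28, 26]
t=8: [82, 93, 88, 91, 81, 81]
t=9: [9, 23, 25, 24, 13, 11]
t=10: [44, 63, 59, 61, 42, 43]
t=11: [98, 72, 70, 71, 94, 96]
t=12: [42, 31, 34, 32, 42, 42]
t=13: [110, 101, 101, 101, 108, 109]
t=14: [80, 68, 70, 69, 80, 80]
t=15: [8, 23, 24, 24, 9, 8]
t=16: [37, 59, 58, 58, 36, 37]
t=17: [98, 76, 77, 77, 97, 98]
t=18: [41, 20, 22, 22, 42, 41]
t=19: [102, 77, 78, 78, 101, 102]
t=20: [48, 22, 23, 23, 50, 48]
t=21: [87, 74, 75, 75, 86, 87]
t=22: [18, 16, 17, 17, 19, 18]
t=23: [54, 52, 51, 51, 52, 54]
t=24: [82, 85, 83, 83, 80, 82]
t=25: [5, 7, 9, 9, 7, 5]
t=26: [19, 24, 22, 22, 17, 19]
t=27: [57, 63, 65, 65, 59, 57]
t=28: [60, 51, 53, 53, 63, 60]
t=29: [63, 74, 76, 76, 65, 63]
t=30: [38, 22, 24, 24, 40, 38]
t=31: [104, 83, 81, 81, 102, 104]
t=32: [51, 21, 23, 23, 53, 51]
t=33: [80, 71, 72, 72, 79, 80]
t=34: [7, 18, 18, 18, 7, 7]
t=35: [29, 45, 45, 45, 29, 29]
t=36: [91, 100, 100, 100, 91, 91]
t=37: [40, 52, 52, 52, 40, 40]
t=38: [110, 93, 93, 93, 110, 110]
t=39: [76, 52, 52, 52, 76, 76]
t=40: [31, 64, 64, 64, 31, 31]
t=41: [80, 60, 60, 60, 80, 80]
t=42: [16, 43, 43, 43, 16, 16]
t=43: [65, 93, 93, 93, 65, 65]
t=44: [43, 40, 40, 40, 43, 43]
t=45: [113, 117, 117, 117, 113, 113]
t=46: [102, 107, 107, 107, 102, 102]
t=47: [70, 76, 76, 76, 70, 70]
t=48: [25, 16, 16, 16, 25, 25]
t=49: [67, 55, 55, 55, 67, 67]
t=50: [48, 65, 65, 65, 48, 48]
t=51: [82, 58, 58, 58, 82, 82]
t=52: [22, 49, 49, 49, 22, 22]
t=53: [73, 85, 85, 85, 73, 73]
t=54: [19, 16, 16, 16, 19, 19]
t=55: [54, 50, 50, 50, 54, 54]
t=56: [81, 86, 86, 86, 81, 81]
t=57: [7, 13, 13, 13, 7, 7]
t=58: [25, 34, 34, 34, 25, 25]
t=59: [82, 94, 94, 94, 82, 82]
t=60: [15, 32, 32, 32, 15, 15]
t=61: [58, 82, 82, 82, 58, 58]
t=62: [49, 22, 22, 22, 49, 49]
t=63: [85, 73, 73, 73, 85, 85]
t=64: [16, 19, 19, 19, 16, 16]
t=65: [50, 54, 54, 54, 50, 50]
t=66: [86, 81, 81, 81, 86, 86]
t=67: [13, 7, 7, 7, 13, 13]
t=68: [34, 25, 25, 25, 34, 34]
t=69: [94, 82, 82, 82, 94, 94]
t=70: [32, 15, 15, 15, 32, 32]
t=71: [82, 58, 58, 58, 82, 82]

Answer: 20
Key observation: The state at step 51, [82, 58, 58, 58, 82, 82], reappears at step 71 — and no state repeats earlier — so the cycle the system enters has period 20.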